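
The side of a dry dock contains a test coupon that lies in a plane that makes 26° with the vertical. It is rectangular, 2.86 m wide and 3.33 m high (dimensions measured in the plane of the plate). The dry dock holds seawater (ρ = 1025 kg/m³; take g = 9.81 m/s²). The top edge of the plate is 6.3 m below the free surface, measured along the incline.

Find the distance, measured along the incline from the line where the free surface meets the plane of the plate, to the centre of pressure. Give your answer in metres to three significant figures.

y_p = 8.08 m

γ = ρg = 1025 × 9.81 / 1000 = 10.05525 kN/m³.
The plate makes 26° with the vertical, i.e. θ = 90° − 26° = 64° to the horizontal. Measuring y along the incline from the free-surface line, vertical depth h = y·sinθ with sinθ = 0.898794.
The centroid lies 3.33/2 = 1.665 m below the top edge, so y_c = 6.3 + 1.665 = 7.965 m and h_c = 7.965 × 0.898794 = 7.15889 m.
A = 2.86 × 3.33 = 9.5238 m².
Resultant F = γ·h_c·A = 10.05525 × 7.15889 × 9.5238 = 685.565 kN.
I_c = b·h³/12 = 2.86 × 3.33³/12 = 8.80071 m⁴.
Centre of pressure: y_p = y_c + I_c/(y_c·A) = 7.965 + 8.80071/(7.965 × 9.5238) = 7.965 + 0.116017 = 8.08102 m along the plane.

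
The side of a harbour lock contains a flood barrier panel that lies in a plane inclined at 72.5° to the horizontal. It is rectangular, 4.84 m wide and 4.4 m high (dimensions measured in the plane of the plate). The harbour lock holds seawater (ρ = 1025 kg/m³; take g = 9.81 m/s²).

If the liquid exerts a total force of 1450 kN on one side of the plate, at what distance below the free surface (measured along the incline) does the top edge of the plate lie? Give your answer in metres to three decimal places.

γ = ρg = 1025 × 9.81 / 1000 = 10.05525 kN/m³.
A = 4.84 × 4.4 = 21.296 m².
From F = γ·h_c·A, the centroid depth is h_c = 1450/(10.05525 × 21.296) = 6.77138 m.
Let θ = 72.5° be the plate's angle to the horizontal; measure y along the incline from where the plane meets the free surface. Vertical depth h = y·sinθ with sinθ = 0.953717.
Along the incline, y_c = h_c/sinθ = 6.77138/0.953717 = 7.09999 m.
The centroid lies 4.4/2 = 2.2 m below the top edge, so the top edge sits at y_top = 7.09999 − 2.2 = 4.89999 m along the incline.

y_top ≈ 4.900 m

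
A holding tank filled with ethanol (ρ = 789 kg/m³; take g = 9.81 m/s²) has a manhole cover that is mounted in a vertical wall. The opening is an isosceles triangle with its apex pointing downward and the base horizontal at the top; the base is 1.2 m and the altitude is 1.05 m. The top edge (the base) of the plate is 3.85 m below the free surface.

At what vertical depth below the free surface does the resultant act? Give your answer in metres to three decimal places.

h_p = 4.215 m

γ = ρg = 789 × 9.81 / 1000 = 7.74009 kN/m³.
With the apex down, the centroid sits h/3 = 1.05/3 = 0.35 m below the base (the top edge), so the centroid depth is h_c = 3.85 + 0.35 = 4.2 m.
A = ½ × 1.2 × 1.05 = 0.63 m².
Resultant F = γ·h_c·A = 7.74009 × 4.2 × 0.63 = 20.4803 kN.
I_c = b·h³/36 = 1.2 × 1.05³/36 = 0.0385875 m⁴.
Centre of pressure: y_p = y_c + I_c/(y_c·A) = 4.2 + 0.0385875/(4.2 × 0.63) = 4.2 + 0.0145833 = 4.21458 m along the plane.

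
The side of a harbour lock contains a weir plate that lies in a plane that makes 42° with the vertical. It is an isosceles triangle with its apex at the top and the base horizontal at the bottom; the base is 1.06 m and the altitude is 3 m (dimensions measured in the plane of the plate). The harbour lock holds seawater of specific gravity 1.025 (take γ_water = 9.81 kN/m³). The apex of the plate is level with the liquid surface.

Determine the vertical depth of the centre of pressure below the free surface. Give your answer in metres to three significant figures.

h_p = 1.67 m

γ = 1.025 × 9.81 = 10.05525 kN/m³.
The plate makes 42° with the vertical, i.e. θ = 90° − 42° = 48° to the horizontal. Measuring y along the incline from the free-surface line, vertical depth h = y·sinθ with sinθ = 0.743145.
With the apex up, the centroid sits 2h/3 = 2 × 3/3 = 2 m below the apex, so y_c = 2 m and h_c = 2 × 0.743145 = 1.48629 m.
A = ½ × 1.06 × 3 = 1.59 m².
Resultant F = γ·h_c·A = 10.05525 × 1.48629 × 1.59 = 23.7626 kN.
I_c = b·h³/36 = 1.06 × 3³/36 = 0.795 m⁴.
Centre of pressure: y_p = y_c + I_c/(y_c·A) = 2 + 0.795/(2 × 1.59) = 2 + 0.25 = 2.25 m along the plane.
Vertically, h_p = y_p·sinθ = 2.25 × 0.743145 = 1.67208 m.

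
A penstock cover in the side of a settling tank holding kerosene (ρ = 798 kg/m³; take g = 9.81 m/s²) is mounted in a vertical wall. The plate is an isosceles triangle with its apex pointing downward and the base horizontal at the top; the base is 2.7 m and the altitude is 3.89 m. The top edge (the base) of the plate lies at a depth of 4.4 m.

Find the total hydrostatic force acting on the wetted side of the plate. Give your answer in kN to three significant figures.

γ = ρg = 798 × 9.81 / 1000 = 7.82838 kN/m³.
With the apex down, the centroid sits h/3 = 3.89/3 = 1.29667 m below the base (the top edge), so the centroid depth is h_c = 4.4 + 1.29667 = 5.69667 m.
A = ½ × 2.7 × 3.89 = 5.2515 m².
Resultant F = γ·h_c·A = 7.82838 × 5.69667 × 5.2515 = 234.194 kN.

F ≈ 234 kN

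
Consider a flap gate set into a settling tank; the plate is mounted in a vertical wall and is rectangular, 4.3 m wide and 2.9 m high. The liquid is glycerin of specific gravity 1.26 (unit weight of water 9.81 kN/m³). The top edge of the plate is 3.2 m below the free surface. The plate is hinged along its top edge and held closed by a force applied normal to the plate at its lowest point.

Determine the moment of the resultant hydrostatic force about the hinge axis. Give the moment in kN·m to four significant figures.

M ≈ 1147 kN·m

γ = 1.26 × 9.81 = 12.3606 kN/m³.
The centroid lies 2.9/2 = 1.45 m below the top edge, so the centroid depth is h_c = 3.2 + 1.45 = 4.65 m.
A = 4.3 × 2.9 = 12.47 m².
Resultant F = γ·h_c·A = 12.3606 × 4.65 × 12.47 = 716.736 kN.
I_c = b·h³/12 = 4.3 × 2.9³/12 = 8.73939 m⁴.
Centre of pressure: y_p = y_c + I_c/(y_c·A) = 4.65 + 8.73939/(4.65 × 12.47) = 4.65 + 0.150717 = 4.80072 m along the plane.
The resultant acts 1.45 + 0.150717 = 1.60072 m (along the plate) below the hinge at the top edge, so the moment about the hinge is M = F × 1.60072 = 716.736 × 1.60072 = 1147.29 kN·m.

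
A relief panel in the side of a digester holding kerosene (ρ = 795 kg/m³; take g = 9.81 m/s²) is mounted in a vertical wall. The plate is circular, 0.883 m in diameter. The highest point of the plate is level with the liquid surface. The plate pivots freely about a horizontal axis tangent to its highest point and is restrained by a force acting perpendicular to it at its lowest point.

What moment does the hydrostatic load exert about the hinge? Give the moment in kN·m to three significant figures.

γ = ρg = 795 × 9.81 / 1000 = 7.79895 kN/m³.
The centroid is at the centre, 0.4415 m below the top of the plate, so the centroid depth is h_c = 0.4415 m.
A = π(0.4415)² = 0.612366 m².
Resultant F = γ·h_c·A = 7.79895 × 0.4415 × 0.612366 = 2.10852 kN.
I_c = πr⁴/4 = π × 0.4415⁴/4 = 0.029841 m⁴.
Centre of pressure: y_p = y_c + I_c/(y_c·A) = 0.4415 + 0.029841/(0.4415 × 0.612366) = 0.4415 + 0.110375 = 0.551875 m along the plane.
The resultant acts 0.4415 + 0.110375 = 0.551875 m (along the plate) below the hinge at the top edge, so the moment about the hinge is M = F × 0.551875 = 2.10852 × 0.551875 = 1.16364 kN·m.

M ≈ 1.16 kN·m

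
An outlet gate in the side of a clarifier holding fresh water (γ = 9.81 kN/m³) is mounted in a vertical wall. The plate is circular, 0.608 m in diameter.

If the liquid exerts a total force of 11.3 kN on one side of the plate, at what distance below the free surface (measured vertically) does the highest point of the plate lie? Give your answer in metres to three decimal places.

γ = 9.81 kN/m³.
A = π(0.304)² = 0.290333 m².
From F = γ·h_c·A, the centroid depth is h_c = 11.3/(9.81 × 0.290333) = 3.96746 m.
The centroid is at the centre, 0.304 m below the top of the plate, so the highest point sits at h_top = 3.96746 − 0.304 = 3.66346 m below the surface.

d_top ≈ 3.663 m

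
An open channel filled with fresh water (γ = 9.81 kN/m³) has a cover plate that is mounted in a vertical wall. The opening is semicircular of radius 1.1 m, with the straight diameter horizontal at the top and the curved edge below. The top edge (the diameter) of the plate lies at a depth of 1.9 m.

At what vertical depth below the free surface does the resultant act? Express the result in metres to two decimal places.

h_p = 2.40 m

γ = 9.81 kN/m³.
The centroid of a semicircle lies 4r/(3π) = 0.466854 m from the diameter, here below the top edge, so the centroid depth is h_c = 1.9 + 0.466854 = 2.36685 m.
A = πr²/2 = π × 1.1²/2 = 1.90066 m².
Resultant F = γ·h_c·A = 9.81 × 2.36685 × 1.90066 = 44.131 kN.
I_c = (π/8 − 8/(9π))·r⁴ = 0.109757 × 1.1⁴ = 0.160695 m⁴.
Centre of pressure: y_p = y_c + I_c/(y_c·A) = 2.36685 + 0.160695/(2.36685 × 1.90066) = 2.36685 + 0.0357213 = 2.40257 m along the plane.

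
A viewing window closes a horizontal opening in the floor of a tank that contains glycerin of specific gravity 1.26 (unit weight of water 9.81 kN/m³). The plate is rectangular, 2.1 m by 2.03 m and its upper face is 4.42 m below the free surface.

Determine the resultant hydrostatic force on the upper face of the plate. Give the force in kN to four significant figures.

F ≈ 232.9 kN

γ = 1.26 × 9.81 = 12.3606 kN/m³.
The plate is horizontal, so pressure is uniform at p = γ·h = 12.3606 × 4.42 = 54.6339 kN/m².
A = 2.1 × 2.03 = 4.263 m².
F = p·A = 54.6339 × 4.263 = 232.904 kN.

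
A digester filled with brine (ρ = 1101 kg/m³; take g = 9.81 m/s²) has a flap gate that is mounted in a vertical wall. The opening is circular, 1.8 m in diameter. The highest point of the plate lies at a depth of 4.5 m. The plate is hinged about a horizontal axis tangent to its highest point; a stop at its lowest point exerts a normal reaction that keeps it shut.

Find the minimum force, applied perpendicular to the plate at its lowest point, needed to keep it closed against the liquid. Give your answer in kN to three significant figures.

γ = ρg = 1101 × 9.81 / 1000 = 10.80081 kN/m³.
The centroid is at the centre, 0.9 m below the top of the plate, so the centroid depth is h_c = 4.5 + 0.9 = 5.4 m.
A = π(0.9)² = 2.54469 m².
Resultant F = γ·h_c·A = 10.80081 × 5.4 × 2.54469 = 148.417 kN.
I_c = πr⁴/4 = π × 0.9⁴/4 = 0.5153 m⁴.
Centre of pressure: y_p = y_c + I_c/(y_c·A) = 5.4 + 0.5153/(5.4 × 2.54469) = 5.4 + 0.0375 = 5.4375 m along the plane.
The resultant acts 0.9 + 0.0375 = 0.9375 m (along the plate) below the hinge at the top edge, so the moment about the hinge is M = F × 0.9375 = 148.417 × 0.9375 = 139.141 kN·m.
A normal force at the bottom, 1.8 m from the hinge, must supply this moment: P = 139.141/1.8 = 77.3006 kN.

P ≈ 77.3 kN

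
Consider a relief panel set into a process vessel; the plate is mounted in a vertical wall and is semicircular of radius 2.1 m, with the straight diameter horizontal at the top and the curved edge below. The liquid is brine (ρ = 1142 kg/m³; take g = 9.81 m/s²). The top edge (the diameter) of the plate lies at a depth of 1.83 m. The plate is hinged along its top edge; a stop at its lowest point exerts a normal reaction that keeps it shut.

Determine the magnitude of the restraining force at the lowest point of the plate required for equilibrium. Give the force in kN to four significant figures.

γ = ρg = 1142 × 9.81 / 1000 = 11.20302 kN/m³.
The centroid of a semicircle lies 4r/(3π) = 0.891268 m from the diameter, here below the top edge, so the centroid depth is h_c = 1.83 + 0.891268 = 2.72127 m.
A = πr²/2 = π × 2.1²/2 = 6.92721 m².
Resultant F = γ·h_c·A = 11.20302 × 2.72127 × 6.92721 = 211.186 kN.
I_c = (π/8 − 8/(9π))·r⁴ = 0.109757 × 2.1⁴ = 2.13457 m⁴.
Centre of pressure: y_p = y_c + I_c/(y_c·A) = 2.72127 + 2.13457/(2.72127 × 6.92721) = 2.72127 + 0.113235 = 2.83451 m along the plane.
The resultant acts 0.891268 + 0.113235 = 1.0045 m (along the plate) below the hinge at the top edge, so the moment about the hinge is M = F × 1.0045 = 211.186 × 1.0045 = 212.136 kN·m.
A normal force at the bottom, 2.1 m from the hinge, must supply this moment: P = 212.136/2.1 = 101.017 kN.

P ≈ 101.0 kN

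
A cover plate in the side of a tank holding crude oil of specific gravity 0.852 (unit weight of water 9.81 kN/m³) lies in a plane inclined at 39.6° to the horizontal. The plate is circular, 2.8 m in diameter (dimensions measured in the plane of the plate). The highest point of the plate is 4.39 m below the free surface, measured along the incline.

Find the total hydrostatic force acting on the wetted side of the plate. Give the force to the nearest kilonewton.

γ = 0.852 × 9.81 = 8.35812 kN/m³.
Let θ = 39.6° be the plate's angle to the horizontal; measure y along the incline from where the plane meets the free surface. Vertical depth h = y·sinθ with sinθ = 0.637424.
The centroid is at the centre, 1.4 m below the top of the plate, so y_c = 4.39 + 1.4 = 5.79 m and h_c = 5.79 × 0.637424 = 3.69068 m.
A = π(1.4)² = 6.15752 m².
Resultant F = γ·h_c·A = 8.35812 × 3.69068 × 6.15752 = 189.942 kN.

F ≈ 190 kN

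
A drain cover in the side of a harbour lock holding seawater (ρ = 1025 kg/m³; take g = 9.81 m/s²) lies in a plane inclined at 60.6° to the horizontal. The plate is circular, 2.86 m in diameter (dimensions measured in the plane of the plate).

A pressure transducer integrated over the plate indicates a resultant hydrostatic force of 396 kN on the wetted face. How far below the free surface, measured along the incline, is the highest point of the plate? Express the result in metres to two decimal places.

y_top ≈ 5.61 m

γ = ρg = 1025 × 9.81 / 1000 = 10.05525 kN/m³.
A = π(1.43)² = 6.42424 m².
From F = γ·h_c·A, the centroid depth is h_c = 396/(10.05525 × 6.42424) = 6.13028 m.
Let θ = 60.6° be the plate's angle to the horizontal; measure y along the incline from where the plane meets the free surface. Vertical depth h = y·sinθ with sinθ = 0.871214.
Along the incline, y_c = h_c/sinθ = 6.13028/0.871214 = 7.03648 m.
The centroid is at the centre, 1.43 m below the top of the plate, so the highest point sits at y_top = 7.03648 − 1.43 = 5.60648 m along the incline.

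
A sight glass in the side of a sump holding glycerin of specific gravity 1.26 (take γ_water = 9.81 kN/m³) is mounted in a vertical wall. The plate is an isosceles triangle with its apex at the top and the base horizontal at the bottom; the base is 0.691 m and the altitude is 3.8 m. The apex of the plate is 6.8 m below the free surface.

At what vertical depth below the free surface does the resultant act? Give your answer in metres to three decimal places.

γ = 1.26 × 9.81 = 12.3606 kN/m³.
With the apex up, the centroid sits 2h/3 = 2 × 3.8/3 = 2.53333 m below the apex, so the centroid depth is h_c = 6.8 + 2.53333 = 9.33333 m.
A = ½ × 0.691 × 3.8 = 1.3129 m².
Resultant F = γ·h_c·A = 12.3606 × 9.33333 × 1.3129 = 151.463 kN.
I_c = b·h³/36 = 0.691 × 3.8³/36 = 1.05324 m⁴.
Centre of pressure: y_p = y_c + I_c/(y_c·A) = 9.33333 + 1.05324/(9.33333 × 1.3129) = 9.33333 + 0.0859526 = 9.41928 m along the plane.

h_p = 9.419 m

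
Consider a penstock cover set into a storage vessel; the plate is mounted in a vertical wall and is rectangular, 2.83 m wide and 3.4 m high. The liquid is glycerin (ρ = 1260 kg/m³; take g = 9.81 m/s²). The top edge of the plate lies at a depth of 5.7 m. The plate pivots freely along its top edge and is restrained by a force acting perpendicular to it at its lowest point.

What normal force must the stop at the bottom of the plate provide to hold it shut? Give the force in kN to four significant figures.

P ≈ 473.8 kN

γ = ρg = 1260 × 9.81 / 1000 = 12.3606 kN/m³.
The centroid lies 3.4/2 = 1.7 m below the top edge, so the centroid depth is h_c = 5.7 + 1.7 = 7.4 m.
A = 2.83 × 3.4 = 9.622 m².
Resultant F = γ·h_c·A = 12.3606 × 7.4 × 9.622 = 880.109 kN.
I_c = b·h³/12 = 2.83 × 3.4³/12 = 9.26919 m⁴.
Centre of pressure: y_p = y_c + I_c/(y_c·A) = 7.4 + 9.26919/(7.4 × 9.622) = 7.4 + 0.13018 = 7.53018 m along the plane.
The resultant acts 1.7 + 0.13018 = 1.83018 m (along the plate) below the hinge at the top edge, so the moment about the hinge is M = F × 1.83018 = 880.109 × 1.83018 = 1610.76 kN·m.
A normal force at the bottom, 3.4 m from the hinge, must supply this moment: P = 1610.76/3.4 = 473.753 kN.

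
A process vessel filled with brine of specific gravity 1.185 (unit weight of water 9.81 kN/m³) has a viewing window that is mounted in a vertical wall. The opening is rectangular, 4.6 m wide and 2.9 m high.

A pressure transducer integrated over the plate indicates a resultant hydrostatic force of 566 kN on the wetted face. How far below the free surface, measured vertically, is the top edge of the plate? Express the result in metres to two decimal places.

γ = 1.185 × 9.81 = 11.62485 kN/m³.
A = 4.6 × 2.9 = 13.34 m².
From F = γ·h_c·A, the centroid depth is h_c = 566/(11.62485 × 13.34) = 3.64984 m.
The centroid lies 2.9/2 = 1.45 m below the top edge, so the top edge sits at h_top = 3.64984 − 1.45 = 2.19984 m below the surface.

d_top ≈ 2.20 m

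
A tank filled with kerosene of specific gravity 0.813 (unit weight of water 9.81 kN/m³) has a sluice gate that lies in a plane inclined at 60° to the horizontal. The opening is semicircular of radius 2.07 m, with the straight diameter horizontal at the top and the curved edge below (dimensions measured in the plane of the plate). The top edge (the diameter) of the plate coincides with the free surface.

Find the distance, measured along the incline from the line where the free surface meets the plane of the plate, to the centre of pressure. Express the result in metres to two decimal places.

y_p = 1.22 m

γ = 0.813 × 9.81 = 7.97553 kN/m³.
Let θ = 60° be the plate's angle to the horizontal; measure y along the incline from where the plane meets the free surface. Vertical depth h = y·sinθ with sinθ = 0.866025.
The centroid of a semicircle lies 4r/(3π) = 0.878535 m from the diameter, here below the top edge, so y_c = 0.878535 m and h_c = 0.878535 × 0.866025 = 0.760833 m.
A = πr²/2 = π × 2.07²/2 = 6.73071 m².
Resultant F = γ·h_c·A = 7.97553 × 0.760833 × 6.73071 = 40.8423 kN.
I_c = (π/8 − 8/(9π))·r⁴ = 0.109757 × 2.07⁴ = 2.01518 m⁴.
Centre of pressure: y_p = y_c + I_c/(y_c·A) = 0.878535 + 2.01518/(0.878535 × 6.73071) = 0.878535 + 0.340796 = 1.21933 m along the plane.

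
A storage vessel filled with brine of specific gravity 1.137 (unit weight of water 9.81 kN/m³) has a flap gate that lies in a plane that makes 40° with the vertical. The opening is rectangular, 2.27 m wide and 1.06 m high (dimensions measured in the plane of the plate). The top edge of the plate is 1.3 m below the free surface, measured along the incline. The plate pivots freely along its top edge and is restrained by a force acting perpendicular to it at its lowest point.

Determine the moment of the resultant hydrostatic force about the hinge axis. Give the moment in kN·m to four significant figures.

γ = 1.137 × 9.81 = 11.15397 kN/m³.
The plate makes 40° with the vertical, i.e. θ = 90° − 40° = 50° to the horizontal. Measuring y along the incline from the free-surface line, vertical depth h = y·sinθ with sinθ = 0.766044.
The centroid lies 1.06/2 = 0.53 m below the top edge, so y_c = 1.3 + 0.53 = 1.83 m and h_c = 1.83 × 0.766044 = 1.40186 m.
A = 2.27 × 1.06 = 2.4062 m².
Resultant F = γ·h_c·A = 11.15397 × 1.40186 × 2.4062 = 37.6241 kN.
I_c = b·h³/12 = 2.27 × 1.06³/12 = 0.225301 m⁴.
Centre of pressure: y_p = y_c + I_c/(y_c·A) = 1.83 + 0.225301/(1.83 × 2.4062) = 1.83 + 0.0511659 = 1.88117 m along the plane.
The resultant acts 0.53 + 0.0511659 = 0.581166 m (along the plate) below the hinge at the top edge, so the moment about the hinge is M = F × 0.581166 = 37.6241 × 0.581166 = 21.8658 kN·m.

M ≈ 21.87 kN·m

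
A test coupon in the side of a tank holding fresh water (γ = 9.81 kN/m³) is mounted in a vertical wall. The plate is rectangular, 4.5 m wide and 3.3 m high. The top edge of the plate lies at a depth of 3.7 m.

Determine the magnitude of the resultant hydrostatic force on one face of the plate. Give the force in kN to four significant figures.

γ = 9.81 kN/m³.
The centroid lies 3.3/2 = 1.65 m below the top edge, so the centroid depth is h_c = 3.7 + 1.65 = 5.35 m.
A = 4.5 × 3.3 = 14.85 m².
Resultant F = γ·h_c·A = 9.81 × 5.35 × 14.85 = 779.38 kN.

F ≈ 779.4 kN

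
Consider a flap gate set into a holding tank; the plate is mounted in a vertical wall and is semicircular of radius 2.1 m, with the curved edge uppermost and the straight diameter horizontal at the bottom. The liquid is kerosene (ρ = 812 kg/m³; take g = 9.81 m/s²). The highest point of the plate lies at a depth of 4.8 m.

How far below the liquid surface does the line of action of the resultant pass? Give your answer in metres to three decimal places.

γ = ρg = 812 × 9.81 / 1000 = 7.96572 kN/m³.
The centroid lies 4r/(3π) = 0.891268 m above the diameter, so r − 4r/(3π) = 2.1 − 0.891268 = 1.20873 m below the topmost point, so the centroid depth is h_c = 4.8 + 1.20873 = 6.00873 m.
A = πr²/2 = π × 2.1²/2 = 6.92721 m².
Resultant F = γ·h_c·A = 7.96572 × 6.00873 × 6.92721 = 331.563 kN.
I_c = (π/8 − 8/(9π))·r⁴ = 0.109757 × 2.1⁴ = 2.13457 m⁴.
Centre of pressure: y_p = y_c + I_c/(y_c·A) = 6.00873 + 2.13457/(6.00873 × 6.92721) = 6.00873 + 0.0512825 = 6.06001 m along the plane.

h_p = 6.060 m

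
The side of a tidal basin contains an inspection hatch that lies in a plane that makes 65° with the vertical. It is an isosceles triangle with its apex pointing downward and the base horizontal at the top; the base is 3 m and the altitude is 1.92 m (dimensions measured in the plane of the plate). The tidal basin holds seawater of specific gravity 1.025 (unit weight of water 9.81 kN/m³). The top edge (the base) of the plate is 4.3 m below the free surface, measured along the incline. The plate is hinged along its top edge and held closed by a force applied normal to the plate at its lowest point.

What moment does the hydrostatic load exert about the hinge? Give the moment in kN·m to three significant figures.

γ = 1.025 × 9.81 = 10.05525 kN/m³.
The plate makes 65° with the vertical, i.e. θ = 90° − 65° = 25° to the horizontal. Measuring y along the incline from the free-surface line, vertical depth h = y·sinθ with sinθ = 0.422618.
With the apex down, the centroid sits h/3 = 1.92/3 = 0.64 m below the base (the top edge), so y_c = 4.3 + 0.64 = 4.94 m and h_c = 4.94 × 0.422618 = 2.08773 m.
A = ½ × 3 × 1.92 = 2.88 m².
Resultant F = γ·h_c·A = 10.05525 × 2.08773 × 2.88 = 60.4588 kN.
I_c = b·h³/36 = 3 × 1.92³/36 = 0.589824 m⁴.
Centre of pressure: y_p = y_c + I_c/(y_c·A) = 4.94 + 0.589824/(4.94 × 2.88) = 4.94 + 0.0414575 = 4.98146 m along the plane.
The resultant acts 0.64 + 0.0414575 = 0.681458 m (along the plate) below the hinge at the top edge, so the moment about the hinge is M = F × 0.681458 = 60.4588 × 0.681458 = 41.2001 kN·m.

M ≈ 41.2 kN·m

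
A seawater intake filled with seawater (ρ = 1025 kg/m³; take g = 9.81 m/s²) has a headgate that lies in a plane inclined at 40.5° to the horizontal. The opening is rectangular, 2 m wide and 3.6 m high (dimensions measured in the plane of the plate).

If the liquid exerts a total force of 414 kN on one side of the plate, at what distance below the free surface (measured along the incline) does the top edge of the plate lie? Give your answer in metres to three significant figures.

y_top ≈ 7.01 m

γ = ρg = 1025 × 9.81 / 1000 = 10.05525 kN/m³.
A = 2 × 3.6 = 7.2 m².
From F = γ·h_c·A, the centroid depth is h_c = 414/(10.05525 × 7.2) = 5.71841 m.
Let θ = 40.5° be the plate's angle to the horizontal; measure y along the incline from where the plane meets the free surface. Vertical depth h = y·sinθ with sinθ = 0.649448.
Along the incline, y_c = h_c/sinθ = 5.71841/0.649448 = 8.80503 m.
The centroid lies 3.6/2 = 1.8 m below the top edge, so the top edge sits at y_top = 8.80503 − 1.8 = 7.00503 m along the incline.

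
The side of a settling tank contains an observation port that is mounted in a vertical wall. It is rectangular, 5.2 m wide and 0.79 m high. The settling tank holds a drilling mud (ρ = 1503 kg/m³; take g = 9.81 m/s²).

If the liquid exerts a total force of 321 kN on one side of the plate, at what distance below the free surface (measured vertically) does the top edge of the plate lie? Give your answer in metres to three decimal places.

d_top ≈ 4.905 m

γ = ρg = 1503 × 9.81 / 1000 = 14.74443 kN/m³.
A = 5.2 × 0.79 = 4.108 m².
From F = γ·h_c·A, the centroid depth is h_c = 321/(14.74443 × 4.108) = 5.29964 m.
The centroid lies 0.79/2 = 0.395 m below the top edge, so the top edge sits at h_top = 5.29964 − 0.395 = 4.90464 m below the surface.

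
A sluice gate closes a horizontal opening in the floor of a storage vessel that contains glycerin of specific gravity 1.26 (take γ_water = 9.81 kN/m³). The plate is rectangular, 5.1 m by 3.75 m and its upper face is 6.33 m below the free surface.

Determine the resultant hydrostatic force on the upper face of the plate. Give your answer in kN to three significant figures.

F ≈ 1500 kN

γ = 1.26 × 9.81 = 12.3606 kN/m³.
The plate is horizontal, so pressure is uniform at p = γ·h = 12.3606 × 6.33 = 78.2426 kN/m².
A = 5.1 × 3.75 = 19.125 m².
F = p·A = 78.2426 × 19.125 = 1496.39 kN.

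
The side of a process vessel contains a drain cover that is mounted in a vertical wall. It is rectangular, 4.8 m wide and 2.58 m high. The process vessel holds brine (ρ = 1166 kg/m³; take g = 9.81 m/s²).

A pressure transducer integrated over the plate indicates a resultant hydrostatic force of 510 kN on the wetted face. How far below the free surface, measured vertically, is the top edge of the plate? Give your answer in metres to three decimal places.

d_top ≈ 2.310 m

γ = ρg = 1166 × 9.81 / 1000 = 11.43846 kN/m³.
A = 4.8 × 2.58 = 12.384 m².
From F = γ·h_c·A, the centroid depth is h_c = 510/(11.43846 × 12.384) = 3.60032 m.
The centroid lies 2.58/2 = 1.29 m below the top edge, so the top edge sits at h_top = 3.60032 − 1.29 = 2.31032 m below the surface.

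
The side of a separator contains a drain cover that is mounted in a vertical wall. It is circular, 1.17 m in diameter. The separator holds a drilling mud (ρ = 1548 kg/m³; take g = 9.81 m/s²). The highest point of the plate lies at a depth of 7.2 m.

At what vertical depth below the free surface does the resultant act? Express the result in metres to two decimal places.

γ = ρg = 1548 × 9.81 / 1000 = 15.18588 kN/m³.
The centroid is at the centre, 0.585 m below the top of the plate, so the centroid depth is h_c = 7.2 + 0.585 = 7.785 m.
A = π(0.585)² = 1.07513 m².
Resultant F = γ·h_c·A = 15.18588 × 7.785 × 1.07513 = 127.104 kN.
I_c = πr⁴/4 = π × 0.585⁴/4 = 0.0919842 m⁴.
Centre of pressure: y_p = y_c + I_c/(y_c·A) = 7.785 + 0.0919842/(7.785 × 1.07513) = 7.785 + 0.0109899 = 7.79599 m along the plane.

h_p = 7.80 m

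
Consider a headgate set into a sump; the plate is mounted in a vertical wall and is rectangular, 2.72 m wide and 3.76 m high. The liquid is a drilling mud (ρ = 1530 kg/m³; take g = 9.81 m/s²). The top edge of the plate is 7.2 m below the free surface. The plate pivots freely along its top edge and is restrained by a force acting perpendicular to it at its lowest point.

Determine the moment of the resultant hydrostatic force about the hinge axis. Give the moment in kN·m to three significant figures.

M ≈ 2800 kN·m

γ = ρg = 1530 × 9.81 / 1000 = 15.0093 kN/m³.
The centroid lies 3.76/2 = 1.88 m below the top edge, so the centroid depth is h_c = 7.2 + 1.88 = 9.08 m.
A = 2.72 × 3.76 = 10.2272 m².
Resultant F = γ·h_c·A = 15.0093 × 9.08 × 10.2272 = 1393.81 kN.
I_c = b·h³/12 = 2.72 × 3.76³/12 = 12.049 m⁴.
Centre of pressure: y_p = y_c + I_c/(y_c·A) = 9.08 + 12.049/(9.08 × 10.2272) = 9.08 + 0.12975 = 9.20975 m along the plane.
The resultant acts 1.88 + 0.12975 = 2.00975 m (along the plate) below the hinge at the top edge, so the moment about the hinge is M = F × 2.00975 = 1393.81 × 2.00975 = 2801.21 kN·m.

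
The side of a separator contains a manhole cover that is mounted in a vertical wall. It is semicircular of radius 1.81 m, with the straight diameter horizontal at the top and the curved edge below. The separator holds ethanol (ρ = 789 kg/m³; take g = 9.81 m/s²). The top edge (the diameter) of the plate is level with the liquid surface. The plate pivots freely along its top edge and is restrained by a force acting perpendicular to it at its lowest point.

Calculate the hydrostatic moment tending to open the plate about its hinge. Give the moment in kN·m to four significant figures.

M ≈ 32.62 kN·m

γ = ρg = 789 × 9.81 / 1000 = 7.74009 kN/m³.
The centroid of a semicircle lies 4r/(3π) = 0.768188 m from the diameter, here below the top edge, so the centroid depth is h_c = 0.768188 m.
A = πr²/2 = π × 1.81²/2 = 5.14609 m².
Resultant F = γ·h_c·A = 7.74009 × 0.768188 × 5.14609 = 30.5978 kN.
I_c = (π/8 − 8/(9π))·r⁴ = 0.109757 × 1.81⁴ = 1.178 m⁴.
Centre of pressure: y_p = y_c + I_c/(y_c·A) = 0.768188 + 1.178/(0.768188 × 5.14609) = 0.768188 + 0.297989 = 1.06618 m along the plane.
The resultant acts 0.768188 + 0.297989 = 1.06618 m (along the plate) below the hinge at the top edge, so the moment about the hinge is M = F × 1.06618 = 30.5978 × 1.06618 = 32.6228 kN·m.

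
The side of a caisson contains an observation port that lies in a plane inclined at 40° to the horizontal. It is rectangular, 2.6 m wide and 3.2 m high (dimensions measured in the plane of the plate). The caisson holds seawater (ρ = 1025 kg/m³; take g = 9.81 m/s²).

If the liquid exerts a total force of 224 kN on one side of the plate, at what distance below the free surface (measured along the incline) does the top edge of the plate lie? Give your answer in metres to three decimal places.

y_top ≈ 2.565 m

γ = ρg = 1025 × 9.81 / 1000 = 10.05525 kN/m³.
A = 2.6 × 3.2 = 8.32 m².
From F = γ·h_c·A, the centroid depth is h_c = 224/(10.05525 × 8.32) = 2.67751 m.
Let θ = 40° be the plate's angle to the horizontal; measure y along the incline from where the plane meets the free surface. Vertical depth h = y·sinθ with sinθ = 0.642788.
Along the incline, y_c = h_c/sinθ = 2.67751/0.642788 = 4.16546 m.
The centroid lies 3.2/2 = 1.6 m below the top edge, so the top edge sits at y_top = 4.16546 − 1.6 = 2.56546 m along the incline.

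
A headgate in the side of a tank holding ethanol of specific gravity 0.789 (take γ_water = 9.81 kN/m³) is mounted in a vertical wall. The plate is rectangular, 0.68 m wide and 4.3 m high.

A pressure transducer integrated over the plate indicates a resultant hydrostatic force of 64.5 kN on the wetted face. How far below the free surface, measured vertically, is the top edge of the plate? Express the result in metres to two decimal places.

d_top ≈ 0.70 m

γ = 0.789 × 9.81 = 7.74009 kN/m³.
A = 0.68 × 4.3 = 2.924 m².
From F = γ·h_c·A, the centroid depth is h_c = 64.5/(7.74009 × 2.924) = 2.84994 m.
The centroid lies 4.3/2 = 2.15 m below the top edge, so the top edge sits at h_top = 2.84994 − 2.15 = 0.69994 m below the surface.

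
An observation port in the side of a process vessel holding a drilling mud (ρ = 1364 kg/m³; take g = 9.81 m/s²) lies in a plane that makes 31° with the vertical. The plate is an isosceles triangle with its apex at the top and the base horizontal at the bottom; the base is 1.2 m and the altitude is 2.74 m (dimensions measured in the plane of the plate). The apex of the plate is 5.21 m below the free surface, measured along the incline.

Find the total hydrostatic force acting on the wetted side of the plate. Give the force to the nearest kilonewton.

γ = ρg = 1364 × 9.81 / 1000 = 13.38084 kN/m³.
The plate makes 31° with the vertical, i.e. θ = 90° − 31° = 59° to the horizontal. Measuring y along the incline from the free-surface line, vertical depth h = y·sinθ with sinθ = 0.857167.
With the apex up, the centroid sits 2h/3 = 2 × 2.74/3 = 1.82667 m below the apex, so y_c = 5.21 + 1.82667 = 7.03667 m and h_c = 7.03667 × 0.857167 = 6.0316 m.
A = ½ × 1.2 × 2.74 = 1.644 m².
Resultant F = γ·h_c·A = 13.38084 × 6.0316 × 1.644 = 132.684 kN.

F ≈ 133 kN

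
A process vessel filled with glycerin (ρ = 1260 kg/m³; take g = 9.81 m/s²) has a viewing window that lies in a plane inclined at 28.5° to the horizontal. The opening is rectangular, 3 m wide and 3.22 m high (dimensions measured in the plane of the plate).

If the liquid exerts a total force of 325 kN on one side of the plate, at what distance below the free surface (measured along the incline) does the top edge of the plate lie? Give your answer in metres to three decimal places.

y_top ≈ 4.094 m

γ = ρg = 1260 × 9.81 / 1000 = 12.3606 kN/m³.
A = 3 × 3.22 = 9.66 m².
From F = γ·h_c·A, the centroid depth is h_c = 325/(12.3606 × 9.66) = 2.72187 m.
Let θ = 28.5° be the plate's angle to the horizontal; measure y along the incline from where the plane meets the free surface. Vertical depth h = y·sinθ with sinθ = 0.477159.
Along the incline, y_c = h_c/sinθ = 2.72187/0.477159 = 5.70432 m.
The centroid lies 3.22/2 = 1.61 m below the top edge, so the top edge sits at y_top = 5.70432 − 1.61 = 4.09432 m along the incline.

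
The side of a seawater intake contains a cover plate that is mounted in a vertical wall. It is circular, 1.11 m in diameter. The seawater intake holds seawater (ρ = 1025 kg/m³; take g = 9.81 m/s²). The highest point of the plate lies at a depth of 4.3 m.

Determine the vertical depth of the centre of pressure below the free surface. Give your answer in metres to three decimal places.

h_p = 4.871 m

γ = ρg = 1025 × 9.81 / 1000 = 10.05525 kN/m³.
The centroid is at the centre, 0.555 m below the top of the plate, so the centroid depth is h_c = 4.3 + 0.555 = 4.855 m.
A = π(0.555)² = 0.967689 m².
Resultant F = γ·h_c·A = 10.05525 × 4.855 × 0.967689 = 47.2409 kN.
I_c = πr⁴/4 = π × 0.555⁴/4 = 0.0745181 m⁴.
Centre of pressure: y_p = y_c + I_c/(y_c·A) = 4.855 + 0.0745181/(4.855 × 0.967689) = 4.855 + 0.0158612 = 4.87086 m along the plane.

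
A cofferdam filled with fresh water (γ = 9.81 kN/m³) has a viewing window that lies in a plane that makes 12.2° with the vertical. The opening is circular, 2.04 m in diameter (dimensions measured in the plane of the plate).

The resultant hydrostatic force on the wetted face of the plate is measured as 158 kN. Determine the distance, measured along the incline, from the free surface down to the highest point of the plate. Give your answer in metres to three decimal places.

y_top ≈ 4.021 m

γ = 9.81 kN/m³.
A = π(1.02)² = 3.26851 m².
From F = γ·h_c·A, the centroid depth is h_c = 158/(9.81 × 3.26851) = 4.92763 m.
The plate makes 12.2° with the vertical, i.e. θ = 90° − 12.2° = 77.8° to the horizontal. Measuring y along the incline from the free-surface line, vertical depth h = y·sinθ with sinθ = 0.977416.
Along the incline, y_c = h_c/sinθ = 4.92763/0.977416 = 5.04149 m.
The centroid is at the centre, 1.02 m below the top of the plate, so the highest point sits at y_top = 5.04149 − 1.02 = 4.02149 m along the incline.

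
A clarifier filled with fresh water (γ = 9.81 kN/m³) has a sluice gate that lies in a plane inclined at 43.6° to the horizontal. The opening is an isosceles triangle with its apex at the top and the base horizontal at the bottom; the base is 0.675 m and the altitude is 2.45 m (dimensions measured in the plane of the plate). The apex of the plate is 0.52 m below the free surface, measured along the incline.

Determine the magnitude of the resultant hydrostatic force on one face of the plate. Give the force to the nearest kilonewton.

γ = 9.81 kN/m³.
Let θ = 43.6° be the plate's angle to the horizontal; measure y along the incline from where the plane meets the free surface. Vertical depth h = y·sinθ with sinθ = 0.689620.
With the apex up, the centroid sits 2h/3 = 2 × 2.45/3 = 1.63333 m below the apex, so y_c = 0.52 + 1.63333 = 2.15333 m and h_c = 2.15333 × 0.689620 = 1.48498 m.
A = ½ × 0.675 × 2.45 = 0.826875 m².
Resultant F = γ·h_c·A = 9.81 × 1.48498 × 0.826875 = 12.0456 kN.

F ≈ 12 kN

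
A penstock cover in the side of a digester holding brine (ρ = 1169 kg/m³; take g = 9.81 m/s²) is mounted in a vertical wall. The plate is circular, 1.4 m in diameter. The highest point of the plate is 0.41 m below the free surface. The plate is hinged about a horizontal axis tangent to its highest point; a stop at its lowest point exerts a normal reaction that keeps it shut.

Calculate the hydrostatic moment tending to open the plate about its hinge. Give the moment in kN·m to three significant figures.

γ = ρg = 1169 × 9.81 / 1000 = 11.46789 kN/m³.
The centroid is at the centre, 0.7 m below the top of the plate, so the centroid depth is h_c = 0.41 + 0.7 = 1.11 m.
A = π(0.7)² = 1.53938 m².
Resultant F = γ·h_c·A = 11.46789 × 1.11 × 1.53938 = 19.5953 kN.
I_c = πr⁴/4 = π × 0.7⁴/4 = 0.188574 m⁴.
Centre of pressure: y_p = y_c + I_c/(y_c·A) = 1.11 + 0.188574/(1.11 × 1.53938) = 1.11 + 0.11036 = 1.22036 m along the plane.
The resultant acts 0.7 + 0.11036 = 0.81036 m (along the plate) below the hinge at the top edge, so the moment about the hinge is M = F × 0.81036 = 19.5953 × 0.81036 = 15.8792 kN·m.

M ≈ 15.9 kN·m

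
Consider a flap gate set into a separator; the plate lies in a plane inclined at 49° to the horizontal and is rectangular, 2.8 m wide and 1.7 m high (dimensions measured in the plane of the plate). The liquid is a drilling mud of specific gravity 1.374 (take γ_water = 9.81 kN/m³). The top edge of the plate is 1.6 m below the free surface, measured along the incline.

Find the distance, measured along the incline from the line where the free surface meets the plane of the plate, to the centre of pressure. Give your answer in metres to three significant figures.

y_p = 2.55 m

γ = 1.374 × 9.81 = 13.47894 kN/m³.
Let θ = 49° be the plate's angle to the horizontal; measure y along the incline from where the plane meets the free surface. Vertical depth h = y·sinθ with sinθ = 0.754710.
The centroid lies 1.7/2 = 0.85 m below the top edge, so y_c = 1.6 + 0.85 = 2.45 m and h_c = 2.45 × 0.754710 = 1.84904 m.
A = 2.8 × 1.7 = 4.76 m².
Resultant F = γ·h_c·A = 13.47894 × 1.84904 × 4.76 = 118.634 kN.
I_c = b·h³/12 = 2.8 × 1.7³/12 = 1.14637 m⁴.
Centre of pressure: y_p = y_c + I_c/(y_c·A) = 2.45 + 1.14637/(2.45 × 4.76) = 2.45 + 0.0982996 = 2.5483 m along the plane.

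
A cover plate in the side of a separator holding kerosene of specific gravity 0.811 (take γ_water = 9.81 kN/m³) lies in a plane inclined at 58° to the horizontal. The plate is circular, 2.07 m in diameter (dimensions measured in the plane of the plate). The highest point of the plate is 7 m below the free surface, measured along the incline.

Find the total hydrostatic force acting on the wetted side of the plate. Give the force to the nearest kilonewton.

F ≈ 182 kN

γ = 0.811 × 9.81 = 7.95591 kN/m³.
Let θ = 58° be the plate's angle to the horizontal; measure y along the incline from where the plane meets the free surface. Vertical depth h = y·sinθ with sinθ = 0.848048.
The centroid is at the centre, 1.035 m below the top of the plate, so y_c = 7 + 1.035 = 8.035 m and h_c = 8.035 × 0.848048 = 6.81407 m.
A = π(1.035)² = 3.36535 m².
Resultant F = γ·h_c·A = 7.95591 × 6.81407 × 3.36535 = 182.443 kN.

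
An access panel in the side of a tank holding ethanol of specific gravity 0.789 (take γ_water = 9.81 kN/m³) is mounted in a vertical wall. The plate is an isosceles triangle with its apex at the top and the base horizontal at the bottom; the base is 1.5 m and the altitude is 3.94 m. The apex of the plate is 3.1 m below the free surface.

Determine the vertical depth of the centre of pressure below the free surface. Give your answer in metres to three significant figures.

γ = 0.789 × 9.81 = 7.74009 kN/m³.
With the apex up, the centroid sits 2h/3 = 2 × 3.94/3 = 2.62667 m below the apex, so the centroid depth is h_c = 3.1 + 2.62667 = 5.72667 m.
A = ½ × 1.5 × 3.94 = 2.955 m².
Resultant F = γ·h_c·A = 7.74009 × 5.72667 × 2.955 = 130.98 kN.
I_c = b·h³/36 = 1.5 × 3.94³/36 = 2.54846 m⁴.
Centre of pressure: y_p = y_c + I_c/(y_c·A) = 5.72667 + 2.54846/(5.72667 × 2.955) = 5.72667 + 0.150598 = 5.87727 m along the plane.

h_p = 5.88 m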